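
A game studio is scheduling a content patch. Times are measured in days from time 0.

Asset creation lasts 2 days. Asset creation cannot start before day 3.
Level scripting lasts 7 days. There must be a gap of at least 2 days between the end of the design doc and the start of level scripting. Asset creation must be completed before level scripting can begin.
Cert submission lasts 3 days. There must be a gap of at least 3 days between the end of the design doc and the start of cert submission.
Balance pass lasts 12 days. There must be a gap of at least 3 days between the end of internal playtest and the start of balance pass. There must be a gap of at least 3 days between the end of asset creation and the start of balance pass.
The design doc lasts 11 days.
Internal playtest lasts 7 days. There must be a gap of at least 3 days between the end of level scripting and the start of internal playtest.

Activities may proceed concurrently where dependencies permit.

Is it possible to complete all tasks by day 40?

After its own release at day 3, asset creation can start at day 3 and finishes at day 5.
The design doc has no prerequisites, so it starts at day 0 and finishes at day 11.
After the design doc (finishes day 11, plus 3-day gap → day 14), cert submission can start at day 14 and finishes at day 17.
Level scripting needs all of the design doc (finishes day 11, plus 2-day gap → day 13); asset creation (finishes day 5). That puts its earliest start at day 13; it finishes at 13 + 7 = day 20.
Internal playtest waits on level scripting (finishes day 20, plus 3-day gap → day 23), so it starts at day 23 and finishes at 23 + 7 = day 30.
Balance pass needs all of internal playtest (finishes day 30, plus 3-day gap → day 33); asset creation (finishes day 5, plus 3-day gap → day 8). That puts its earliest start at day 33; it finishes at 33 + 12 = day 45.
The earliest everything can be done is day 45, which is after the deadline of 40, so it is not possible.

No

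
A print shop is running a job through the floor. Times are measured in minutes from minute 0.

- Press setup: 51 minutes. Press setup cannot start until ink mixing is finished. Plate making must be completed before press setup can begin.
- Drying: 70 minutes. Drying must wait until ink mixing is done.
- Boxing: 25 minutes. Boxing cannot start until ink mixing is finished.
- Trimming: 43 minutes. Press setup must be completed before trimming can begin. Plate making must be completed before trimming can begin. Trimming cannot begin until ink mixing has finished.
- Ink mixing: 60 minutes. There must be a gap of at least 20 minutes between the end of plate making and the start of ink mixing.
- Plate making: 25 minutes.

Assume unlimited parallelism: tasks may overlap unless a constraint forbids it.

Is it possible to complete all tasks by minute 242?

Yes

Plate making has no prerequisites, so it starts at minute 0 and finishes at minute 25.
Ink mixing cannot begin until plate making (finishes minute 25, plus 20-minute gap → minute 45). It runs from minute 45 to 45 + 60 = minute 105.
After ink mixing (finishes minute 105), boxing can start at minute 105 and finishes at minute 130.
Drying cannot begin until ink mixing (finishes minute 105). It runs from minute 105 to 105 + 70 = minute 175.
For press setup: ink mixing (finishes minute 105); plate making (finishes minute 25). Taking the maximum gives a start of minute 105, and it finishes at 105 + 51 = minute 156.
Trimming has to wait for press setup (finishes minute 156); plate making (finishes minute 25); ink mixing (finishes minute 105). The latest of these is minute 156, so trimming runs minute 156 to 156 + 43 = minute 199.
Every task is finished by minute 199, which is no later than the deadline of 242, so the schedule is feasible.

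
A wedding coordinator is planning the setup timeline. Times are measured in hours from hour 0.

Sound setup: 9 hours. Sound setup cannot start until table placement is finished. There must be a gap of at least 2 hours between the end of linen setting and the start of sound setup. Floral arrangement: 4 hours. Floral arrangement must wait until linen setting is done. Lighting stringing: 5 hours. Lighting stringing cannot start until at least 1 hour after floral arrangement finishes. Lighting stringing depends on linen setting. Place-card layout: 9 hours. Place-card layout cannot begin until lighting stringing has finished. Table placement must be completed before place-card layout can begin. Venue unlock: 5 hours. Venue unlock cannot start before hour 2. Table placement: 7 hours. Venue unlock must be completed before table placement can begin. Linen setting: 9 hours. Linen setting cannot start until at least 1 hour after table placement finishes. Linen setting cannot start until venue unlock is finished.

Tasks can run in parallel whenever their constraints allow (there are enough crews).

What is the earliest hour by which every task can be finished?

43

Venue unlock waits on its own release at hour 2, so it starts at hour 2 and finishes at 2 + 5 = hour 7.
Table placement waits on venue unlock (finishes hour 7), so it starts at hour 7 and finishes at 7 + 7 = hour 14.
Linen setting has to wait for table placement (finishes hour 14, plus 1-hour gap → hour 15); venue unlock (finishes hour 7). The latest of these is hour 15, so linen setting runs hour 15 to 15 + 9 = hour 24.
Sound setup cannot start until table placement (finishes hour 14); linen setting (finishes hour 24, plus 2-hour gap → hour 26). The controlling bound is hour 26, so sound setup finishes at 26 + 9 = hour 35.
After linen setting (finishes hour 24), floral arrangement can start at hour 24 and finishes at hour 28.
Lighting stringing needs all of floral arrangement (finishes hour 28, plus 1-hour gap → hour 29); linen setting (finishes hour 24). That puts its earliest start at hour 29; it finishes at 29 + 5 = hour 34.
Place-card layout has to wait for lighting stringing (finishes hour 34); table placement (finishes hour 14). The latest of these is hour 34, so place-card layout runs hour 34 to 34 + 9 = hour 43.
All tasks are finished once the last one completes. Finish times: Venue unlock at 7, Table placement at 14, Linen setting at 24, Floral arrangement at 28, Lighting stringing at 34, Sound setup at 35, Place-card layout at 43. The latest is hour 43.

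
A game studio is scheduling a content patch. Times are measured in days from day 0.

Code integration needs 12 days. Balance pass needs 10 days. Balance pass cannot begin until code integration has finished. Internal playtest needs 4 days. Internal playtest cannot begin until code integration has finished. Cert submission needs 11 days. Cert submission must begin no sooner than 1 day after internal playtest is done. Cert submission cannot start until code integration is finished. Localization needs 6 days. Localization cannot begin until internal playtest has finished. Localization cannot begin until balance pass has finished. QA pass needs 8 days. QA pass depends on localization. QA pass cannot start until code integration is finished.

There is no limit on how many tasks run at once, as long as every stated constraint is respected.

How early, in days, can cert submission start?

17

Nothing blocks code integration, so it runs from day 0 to day 12.
Internal playtest cannot begin until code integration (finishes day 12). It runs from day 12 to 12 + 4 = day 16.
Cert submission waits on internal playtest (finishes day 16, plus 1-day gap → day 17); code integration (finishes day 12). The latest of these is day 17, which is the earliest cert submission can start.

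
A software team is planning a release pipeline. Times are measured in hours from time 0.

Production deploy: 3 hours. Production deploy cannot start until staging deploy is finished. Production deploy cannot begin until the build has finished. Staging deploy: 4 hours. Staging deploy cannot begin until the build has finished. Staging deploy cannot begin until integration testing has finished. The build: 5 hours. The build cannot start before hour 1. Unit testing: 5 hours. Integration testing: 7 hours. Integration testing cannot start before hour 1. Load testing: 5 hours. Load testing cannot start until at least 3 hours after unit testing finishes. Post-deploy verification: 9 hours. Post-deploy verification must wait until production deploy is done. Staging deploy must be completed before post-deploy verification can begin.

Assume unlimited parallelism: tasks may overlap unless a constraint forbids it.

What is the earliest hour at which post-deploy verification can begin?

Integration testing waits on its own release at hour 1, so it starts at hour 1 and finishes at 1 + 7 = hour 8.
The build cannot begin until its own release at hour 1. It runs from hour 1 to 1 + 5 = hour 6.
Staging deploy needs all of the build (finishes hour 6); integration testing (finishes hour 8). That puts its earliest start at hour 8; it finishes at 8 + 4 = hour 12.
Production deploy has to wait for staging deploy (finishes hour 12); the build (finishes hour 6). The latest of these is hour 12, so production deploy runs hour 12 to 12 + 3 = hour 15.
Post-deploy verification waits on production deploy (finishes hour 15); staging deploy (finishes hour 12). The latest of these is hour 15, which is the earliest post-deploy verification can start.

15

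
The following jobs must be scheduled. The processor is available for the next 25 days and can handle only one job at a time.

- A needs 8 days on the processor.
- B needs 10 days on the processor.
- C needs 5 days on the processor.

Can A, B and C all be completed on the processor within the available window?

Running back to back, the jobs need 8 + 10 + 5 = 23 days on the processor.
Since 23 ≤ 25, they fit within the window.

Yes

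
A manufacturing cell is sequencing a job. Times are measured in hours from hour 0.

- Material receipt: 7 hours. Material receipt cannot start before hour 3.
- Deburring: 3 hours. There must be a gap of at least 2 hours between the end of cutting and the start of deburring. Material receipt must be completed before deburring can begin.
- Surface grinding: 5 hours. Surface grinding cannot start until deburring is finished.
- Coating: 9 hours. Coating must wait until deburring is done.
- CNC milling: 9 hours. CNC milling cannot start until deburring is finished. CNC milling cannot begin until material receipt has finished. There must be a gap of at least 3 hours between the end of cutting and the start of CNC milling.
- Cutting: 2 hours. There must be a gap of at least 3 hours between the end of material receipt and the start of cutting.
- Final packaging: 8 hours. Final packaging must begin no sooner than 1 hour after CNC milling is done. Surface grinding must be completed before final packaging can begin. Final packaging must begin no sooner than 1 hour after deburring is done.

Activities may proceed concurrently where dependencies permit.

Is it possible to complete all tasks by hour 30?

No

Material receipt cannot begin until its own release at hour 3. It runs from hour 3 to 3 + 7 = hour 10.
Cutting waits on material receipt (finishes hour 10, plus 3-hour gap → hour 13), so it starts at hour 13 and finishes at 13 + 2 = hour 15.
For deburring: cutting (finishes hour 15, plus 2-hour gap → hour 17); material receipt (finishes hour 10). Taking the maximum gives a start of hour 17, and it finishes at 17 + 3 = hour 20.
After deburring (finishes hour 20), coating can start at hour 20 and finishes at hour 29.
After deburring (finishes hour 20), surface grinding can start at hour 20 and finishes at hour 25.
CNC milling cannot start until deburring (finishes hour 20); material receipt (finishes hour 10); cutting (finishes hour 15, plus 3-hour gap → hour 18). The controlling bound is hour 20, so CNC milling finishes at 20 + 9 = hour 29.
Final packaging cannot start until CNC milling (finishes hour 29, plus 1-hour gap → hour 30); surface grinding (finishes hour 25); deburring (finishes hour 20, plus 1-hour gap → hour 21). The controlling bound is hour 30, so final packaging finishes at 30 + 8 = hour 38.
The earliest everything can be done is hour 38, which is after the deadline of 30, so it is not possible.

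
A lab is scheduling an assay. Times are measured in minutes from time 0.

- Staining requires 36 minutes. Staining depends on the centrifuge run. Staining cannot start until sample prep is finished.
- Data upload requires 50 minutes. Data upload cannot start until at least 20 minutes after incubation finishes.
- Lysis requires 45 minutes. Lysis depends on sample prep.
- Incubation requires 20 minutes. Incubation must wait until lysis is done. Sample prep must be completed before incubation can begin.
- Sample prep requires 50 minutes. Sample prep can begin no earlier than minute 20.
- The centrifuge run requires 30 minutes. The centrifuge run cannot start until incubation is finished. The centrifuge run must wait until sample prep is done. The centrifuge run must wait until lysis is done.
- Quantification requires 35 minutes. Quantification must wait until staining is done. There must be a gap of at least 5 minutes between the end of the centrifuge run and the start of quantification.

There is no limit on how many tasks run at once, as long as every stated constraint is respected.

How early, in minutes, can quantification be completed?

Sample prep cannot begin until its own release at minute 20. It runs from minute 20 to 20 + 50 = minute 70.
Lysis cannot begin until sample prep (finishes minute 70). It runs from minute 70 to 70 + 45 = minute 115.
Incubation needs all of lysis (finishes minute 115); sample prep (finishes minute 70). That puts its earliest start at minute 115; it finishes at 115 + 20 = minute 135.
The centrifuge run cannot start until incubation (finishes minute 135); sample prep (finishes minute 70); lysis (finishes minute 115). The controlling bound is minute 135, so the centrifuge run finishes at 135 + 30 = minute 165.
Staining has to wait for the centrifuge run (finishes minute 165); sample prep (finishes minute 70). The latest of these is minute 165, so staining runs minute 165 to 165 + 36 = minute 201.
For quantification: staining (finishes minute 201); the centrifuge run (finishes minute 165, plus 5-minute gap → minute 170). Taking the maximum gives a start of minute 201, and it finishes at 201 + 35 = minute 236.

236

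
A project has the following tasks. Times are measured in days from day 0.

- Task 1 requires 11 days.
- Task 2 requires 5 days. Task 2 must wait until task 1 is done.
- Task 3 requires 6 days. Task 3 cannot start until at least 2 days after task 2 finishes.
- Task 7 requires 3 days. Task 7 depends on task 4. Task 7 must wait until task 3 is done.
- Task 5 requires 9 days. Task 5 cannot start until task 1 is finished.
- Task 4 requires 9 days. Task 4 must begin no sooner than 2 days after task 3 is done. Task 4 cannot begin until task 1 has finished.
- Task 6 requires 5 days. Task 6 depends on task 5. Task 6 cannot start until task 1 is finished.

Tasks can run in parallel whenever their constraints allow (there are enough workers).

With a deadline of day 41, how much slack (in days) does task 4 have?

Nothing blocks task 1, so it runs from day 0 to day 11.
After task 1 (finishes day 11), task 2 can start at day 11 and finishes at day 16.
Task 3 cannot begin until task 2 (finishes day 16, plus 2-day gap → day 18). It runs from day 18 to 18 + 6 = day 24.
For task 4: task 3 (finishes day 24, plus 2-day gap → day 26); task 1 (finishes day 11). Taking the maximum gives a start of day 26, and it finishes at 26 + 9 = day 35.

Working backward from the deadline:
Task 7 has no dependents, so it just needs to finish by day 41. Starting by 41 − 3 = day 38 achieves that.
Task 4 feeds into task 7 (must start by day 38); so task 4 must finish by day 38 and therefore start by day 29.
So task 4 can start as early as day 26 and as late as day 29, giving 29 − 26 = 3 days of slack.

3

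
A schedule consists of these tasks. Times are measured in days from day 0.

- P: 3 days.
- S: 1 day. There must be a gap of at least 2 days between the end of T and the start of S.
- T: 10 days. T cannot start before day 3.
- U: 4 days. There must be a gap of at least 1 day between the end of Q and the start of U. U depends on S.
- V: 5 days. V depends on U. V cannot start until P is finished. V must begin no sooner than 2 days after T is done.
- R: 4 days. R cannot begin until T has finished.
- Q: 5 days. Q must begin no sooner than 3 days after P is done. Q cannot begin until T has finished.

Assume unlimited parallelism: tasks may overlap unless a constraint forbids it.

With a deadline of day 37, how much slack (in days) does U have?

After its own release at day 3, T can start at day 3 and finishes at day 13.
After T (finishes day 13, plus 2-day gap → day 15), S can start at day 15 and finishes at day 16.
Nothing blocks P, so it runs from day 0 to day 3.
Q has to wait for P (finishes day 3, plus 3-day gap → day 6); T (finishes day 13). The latest of these is day 13, so Q runs day 13 to 13 + 5 = day 18.
U cannot start until Q (finishes day 18, plus 1-day gap → day 19); S (finishes day 16). The controlling bound is day 19, so U finishes at 19 + 4 = day 23.

Working backward from the deadline:
Nothing follows V; the deadline of day 37 is its only limit. It must start by 37 − 5 = day 32.
Since V (must start by day 32) depends on it, U must finish by day 32. Backing off its 4-day duration gives a latest start of day 28.
So U can start as early as day 19 and as late as day 28, giving 28 − 19 = 9 days of slack.

9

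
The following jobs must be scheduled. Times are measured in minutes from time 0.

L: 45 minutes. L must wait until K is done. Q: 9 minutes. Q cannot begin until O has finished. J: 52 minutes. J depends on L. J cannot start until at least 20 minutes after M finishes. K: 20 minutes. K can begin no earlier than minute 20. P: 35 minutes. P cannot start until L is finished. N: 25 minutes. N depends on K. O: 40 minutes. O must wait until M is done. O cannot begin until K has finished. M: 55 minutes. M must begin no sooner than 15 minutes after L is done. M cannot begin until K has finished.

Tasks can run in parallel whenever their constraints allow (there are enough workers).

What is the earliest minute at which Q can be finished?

K cannot begin until its own release at minute 20. It runs from minute 20 to 20 + 20 = minute 40.
L cannot begin until K (finishes minute 40). It runs from minute 40 to 40 + 45 = minute 85.
M needs all of L (finishes minute 85, plus 15-minute gap → minute 100); K (finishes minute 40). That puts its earliest start at minute 100; it finishes at 100 + 55 = minute 155.
O cannot start until M (finishes minute 155); K (finishes minute 40). The controlling bound is minute 155, so O finishes at 155 + 40 = minute 195.
After O (finishes minute 195), Q can start at minute 195 and finishes at minute 204.

204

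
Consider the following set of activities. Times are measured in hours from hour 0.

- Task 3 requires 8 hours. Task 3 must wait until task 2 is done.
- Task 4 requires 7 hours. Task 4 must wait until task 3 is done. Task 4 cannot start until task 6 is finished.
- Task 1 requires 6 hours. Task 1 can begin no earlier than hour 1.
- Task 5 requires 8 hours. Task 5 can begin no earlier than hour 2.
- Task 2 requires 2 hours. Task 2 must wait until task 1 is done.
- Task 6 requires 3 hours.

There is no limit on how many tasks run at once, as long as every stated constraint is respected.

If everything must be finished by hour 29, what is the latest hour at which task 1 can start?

Nothing follows task 4; the deadline of hour 29 is its only limit. It must start by 29 − 7 = hour 22.
Task 3 must finish before task 4 (must start by hour 22). With an 8-hour duration, task 3 must start by 22 − 8 = hour 14.
Since task 3 (must start by hour 14) depends on it, task 2 must finish by hour 14. Backing off its 2-hour duration gives a latest start of hour 12.
Task 1 feeds into task 2 (must start by hour 12); so task 1 must finish by hour 12 and therefore start by hour 6.

6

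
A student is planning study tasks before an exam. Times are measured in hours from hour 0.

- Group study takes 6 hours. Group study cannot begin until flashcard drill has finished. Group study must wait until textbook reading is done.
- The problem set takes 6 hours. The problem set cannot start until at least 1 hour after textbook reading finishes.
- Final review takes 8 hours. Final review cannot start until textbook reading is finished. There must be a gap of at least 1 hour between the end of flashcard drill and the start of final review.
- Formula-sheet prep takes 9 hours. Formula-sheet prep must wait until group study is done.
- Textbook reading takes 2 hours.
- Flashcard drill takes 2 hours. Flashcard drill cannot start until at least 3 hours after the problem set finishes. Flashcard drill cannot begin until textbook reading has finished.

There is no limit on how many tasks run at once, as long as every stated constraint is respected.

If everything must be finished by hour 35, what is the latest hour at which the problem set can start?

9

To finish by hour 35, formula-sheet prep (duration 9) must start no later than hour 26.
Group study has to be done before formula-sheet prep (must start by hour 26). That means finishing by hour 26, i.e. starting by 26 − 6 = hour 20.
Final review has no dependents, so it just needs to finish by hour 35. Starting by 35 − 8 = hour 27 achieves that.
For flashcard drill: group study (must start by hour 20); final review (must start by hour 27, minus 1-hour gap → hour 26). The most restrictive is hour 20; with a 2-hour duration, flashcard drill must start by hour 18.
The problem set feeds into flashcard drill (must start by hour 18, minus 3-hour gap → hour 15); so the problem set must finish by hour 15 and therefore start by hour 9.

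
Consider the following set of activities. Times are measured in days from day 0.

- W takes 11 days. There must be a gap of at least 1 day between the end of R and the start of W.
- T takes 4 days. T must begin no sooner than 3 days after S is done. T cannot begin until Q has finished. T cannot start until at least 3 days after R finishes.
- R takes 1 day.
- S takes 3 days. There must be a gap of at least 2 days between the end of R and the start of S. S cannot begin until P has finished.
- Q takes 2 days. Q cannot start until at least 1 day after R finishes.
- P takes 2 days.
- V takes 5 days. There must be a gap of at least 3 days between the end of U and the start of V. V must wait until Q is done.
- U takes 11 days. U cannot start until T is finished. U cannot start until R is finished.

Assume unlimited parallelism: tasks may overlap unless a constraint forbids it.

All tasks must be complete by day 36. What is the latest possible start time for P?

5

Nothing follows V; the deadline of day 36 is its only limit. It must start by 36 − 5 = day 31.
U feeds into V (must start by day 31, minus 3-day gap → day 28); so U must finish by day 28 and therefore start by day 17.
T has to be done before U (must start by day 17). That means finishing by day 17, i.e. starting by 17 − 4 = day 13.
S has to be done before T (must start by day 13, minus 3-day gap → day 10). That means finishing by day 10, i.e. starting by 10 − 3 = day 7.
P must finish before S (must start by day 7). With a 2-day duration, P must start by 7 − 2 = day 5.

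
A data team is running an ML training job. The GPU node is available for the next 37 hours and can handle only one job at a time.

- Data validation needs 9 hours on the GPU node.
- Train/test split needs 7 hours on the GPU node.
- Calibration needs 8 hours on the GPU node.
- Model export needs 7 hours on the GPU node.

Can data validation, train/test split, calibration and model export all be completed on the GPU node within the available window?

Yes

Running back to back, the jobs need 9 + 7 + 8 + 7 = 31 hours on the GPU node.
Since 31 ≤ 37, they fit within the window.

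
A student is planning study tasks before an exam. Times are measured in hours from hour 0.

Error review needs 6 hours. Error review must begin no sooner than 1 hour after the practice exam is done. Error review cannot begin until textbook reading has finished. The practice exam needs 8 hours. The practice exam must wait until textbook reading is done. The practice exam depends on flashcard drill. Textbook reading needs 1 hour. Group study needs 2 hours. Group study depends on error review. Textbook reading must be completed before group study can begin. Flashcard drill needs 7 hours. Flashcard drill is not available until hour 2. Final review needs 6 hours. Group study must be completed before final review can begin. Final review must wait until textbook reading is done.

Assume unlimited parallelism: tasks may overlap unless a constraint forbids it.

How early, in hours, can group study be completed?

Flashcard drill waits on its own release at hour 2, so it starts at hour 2 and finishes at 2 + 7 = hour 9.
Textbook reading has no prerequisites, so it starts at hour 0 and finishes at hour 1.
The practice exam has to wait for textbook reading (finishes hour 1); flashcard drill (finishes hour 9). The latest of these is hour 9, so the practice exam runs hour 9 to 9 + 8 = hour 17.
For error review: the practice exam (finishes hour 17, plus 1-hour gap → hour 18); textbook reading (finishes hour 1). Taking the maximum gives a start of hour 18, and it finishes at 18 + 6 = hour 24.
Group study has to wait for error review (finishes hour 24); textbook reading (finishes hour 1). The latest of these is hour 24, so group study runs hour 24 to 24 + 2 = hour 26.

26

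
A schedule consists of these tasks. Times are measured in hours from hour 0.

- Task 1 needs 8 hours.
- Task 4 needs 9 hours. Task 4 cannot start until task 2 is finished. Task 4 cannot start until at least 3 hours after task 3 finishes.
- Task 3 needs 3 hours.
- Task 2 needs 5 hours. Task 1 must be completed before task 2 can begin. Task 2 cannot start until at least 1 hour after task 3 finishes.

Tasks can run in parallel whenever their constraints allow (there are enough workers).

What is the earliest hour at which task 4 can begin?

13

Nothing blocks task 3, so it runs from hour 0 to hour 3.
Nothing blocks task 1, so it runs from hour 0 to hour 8.
Task 2 has to wait for task 1 (finishes hour 8); task 3 (finishes hour 3, plus 1-hour gap → hour 4). The latest of these is hour 8, so task 2 runs hour 8 to 8 + 5 = hour 13.
Task 4 waits on task 2 (finishes hour 13); task 3 (finishes hour 3, plus 3-hour gap → hour 6). The latest of these is hour 13, which is the earliest task 4 can start.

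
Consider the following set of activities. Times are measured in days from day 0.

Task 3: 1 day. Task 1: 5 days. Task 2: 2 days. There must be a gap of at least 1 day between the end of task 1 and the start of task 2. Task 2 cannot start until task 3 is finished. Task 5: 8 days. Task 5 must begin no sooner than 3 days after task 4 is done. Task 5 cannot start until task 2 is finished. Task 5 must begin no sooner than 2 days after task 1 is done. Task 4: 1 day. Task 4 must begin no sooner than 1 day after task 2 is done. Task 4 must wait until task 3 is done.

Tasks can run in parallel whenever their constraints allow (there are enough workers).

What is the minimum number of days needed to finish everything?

21

Task 3 can start immediately at day 0; it finishes at day 1.
Nothing blocks task 1, so it runs from day 0 to day 5.
Task 2 cannot start until task 1 (finishes day 5, plus 1-day gap → day 6); task 3 (finishes day 1). The controlling bound is day 6, so task 2 finishes at 6 + 2 = day 8.
Task 4 cannot start until task 2 (finishes day 8, plus 1-day gap → day 9); task 3 (finishes day 1). The controlling bound is day 9, so task 4 finishes at 9 + 1 = day 10.
Task 5 needs all of task 4 (finishes day 10, plus 3-day gap → day 13); task 2 (finishes day 8); task 1 (finishes day 5, plus 2-day gap → day 7). That puts its earliest start at day 13; it finishes at 13 + 8 = day 21.
All tasks are finished once the last one completes. Finish times: Task 1 at 5, Task 2 at 8, Task 3 at 1, Task 4 at 10, Task 5 at 21. The latest is day 21.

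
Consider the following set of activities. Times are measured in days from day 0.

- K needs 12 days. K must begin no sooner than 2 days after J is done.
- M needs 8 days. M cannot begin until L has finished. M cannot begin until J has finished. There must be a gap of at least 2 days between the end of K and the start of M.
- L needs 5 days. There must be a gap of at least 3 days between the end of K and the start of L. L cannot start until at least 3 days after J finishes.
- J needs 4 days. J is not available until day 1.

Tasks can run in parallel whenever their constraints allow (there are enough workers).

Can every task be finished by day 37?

J waits on its own release at day 1, so it starts at day 1 and finishes at 1 + 4 = day 5.
K waits on J (finishes day 5, plus 2-day gap → day 7), so it starts at day 7 and finishes at 7 + 12 = day 19.
L needs all of K (finishes day 19, plus 3-day gap → day 22); J (finishes day 5, plus 3-day gap → day 8). That puts its earliest start at day 22; it finishes at 22 + 5 = day 27.
For M: L (finishes day 27); J (finishes day 5); K (finishes day 19, plus 2-day gap → day 21). Taking the maximum gives a start of day 27, and it finishes at 27 + 8 = day 35.
Every task is finished by day 35, which is no later than the deadline of 37, so the schedule is feasible.

Yes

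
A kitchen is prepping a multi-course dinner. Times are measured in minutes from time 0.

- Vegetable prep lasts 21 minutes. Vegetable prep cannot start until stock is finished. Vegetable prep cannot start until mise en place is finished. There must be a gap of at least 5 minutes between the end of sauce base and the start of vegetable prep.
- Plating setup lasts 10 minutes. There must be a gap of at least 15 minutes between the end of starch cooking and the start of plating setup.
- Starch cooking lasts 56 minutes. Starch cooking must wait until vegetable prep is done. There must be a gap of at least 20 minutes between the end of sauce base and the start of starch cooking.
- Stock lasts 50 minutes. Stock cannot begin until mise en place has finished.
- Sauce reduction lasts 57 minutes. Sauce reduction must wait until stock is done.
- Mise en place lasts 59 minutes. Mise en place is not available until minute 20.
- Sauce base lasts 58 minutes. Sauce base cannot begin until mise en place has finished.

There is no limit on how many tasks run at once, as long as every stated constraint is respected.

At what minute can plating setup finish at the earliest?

Mise en place waits on its own release at minute 20, so it starts at minute 20 and finishes at 20 + 59 = minute 79.
Sauce base cannot begin until mise en place (finishes minute 79). It runs from minute 79 to 79 + 58 = minute 137.
Stock waits on mise en place (finishes minute 79), so it starts at minute 79 and finishes at 79 + 50 = minute 129.
Vegetable prep needs all of stock (finishes minute 129); mise en place (finishes minute 79); sauce base (finishes minute 137, plus 5-minute gap → minute 142). That puts its earliest start at minute 142; it finishes at 142 + 21 = minute 163.
Starch cooking needs all of vegetable prep (finishes minute 163); sauce base (finishes minute 137, plus 20-minute gap → minute 157). That puts its earliest start at minute 163; it finishes at 163 + 56 = minute 219.
Plating setup cannot begin until starch cooking (finishes minute 219, plus 15-minute gap → minute 234). It runs from minute 234 to 234 + 10 = minute 244.

244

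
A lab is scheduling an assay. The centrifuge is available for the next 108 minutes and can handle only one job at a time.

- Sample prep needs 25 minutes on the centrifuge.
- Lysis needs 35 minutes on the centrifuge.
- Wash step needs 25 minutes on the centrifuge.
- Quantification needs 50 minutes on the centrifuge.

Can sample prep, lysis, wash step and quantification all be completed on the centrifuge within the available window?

Running back to back, the jobs need 25 + 35 + 25 + 50 = 135 minutes on the centrifuge.
Since 135 > 108, they cannot all fit.

No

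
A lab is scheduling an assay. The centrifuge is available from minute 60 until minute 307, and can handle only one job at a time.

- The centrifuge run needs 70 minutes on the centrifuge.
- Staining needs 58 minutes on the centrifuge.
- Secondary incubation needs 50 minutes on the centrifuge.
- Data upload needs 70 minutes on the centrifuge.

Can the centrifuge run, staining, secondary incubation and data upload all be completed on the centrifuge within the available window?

No

The centrifuge window is 307 − 60 = 247 minutes.
Running back to back, the jobs need 70 + 58 + 50 + 70 = 248 minutes on the centrifuge.
Since 248 > 247, they cannot all fit.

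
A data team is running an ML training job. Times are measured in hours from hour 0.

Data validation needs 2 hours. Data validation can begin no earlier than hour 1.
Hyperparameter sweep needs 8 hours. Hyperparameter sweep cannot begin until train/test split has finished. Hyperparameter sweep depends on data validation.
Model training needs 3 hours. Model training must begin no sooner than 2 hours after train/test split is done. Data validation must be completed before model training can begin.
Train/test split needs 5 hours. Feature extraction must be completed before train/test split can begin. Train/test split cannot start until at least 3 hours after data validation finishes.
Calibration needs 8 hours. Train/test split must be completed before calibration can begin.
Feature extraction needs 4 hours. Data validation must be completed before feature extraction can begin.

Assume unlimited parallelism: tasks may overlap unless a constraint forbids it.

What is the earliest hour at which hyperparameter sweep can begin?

Data validation waits on its own release at hour 1, so it starts at hour 1 and finishes at 1 + 2 = hour 3.
Feature extraction cannot begin until data validation (finishes hour 3). It runs from hour 3 to 3 + 4 = hour 7.
Train/test split needs all of feature extraction (finishes hour 7); data validation (finishes hour 3, plus 3-hour gap → hour 6). That puts its earliest start at hour 7; it finishes at 7 + 5 = hour 12.
Hyperparameter sweep waits on train/test split (finishes hour 12); data validation (finishes hour 3). The latest of these is hour 12, which is the earliest hyperparameter sweep can start.

12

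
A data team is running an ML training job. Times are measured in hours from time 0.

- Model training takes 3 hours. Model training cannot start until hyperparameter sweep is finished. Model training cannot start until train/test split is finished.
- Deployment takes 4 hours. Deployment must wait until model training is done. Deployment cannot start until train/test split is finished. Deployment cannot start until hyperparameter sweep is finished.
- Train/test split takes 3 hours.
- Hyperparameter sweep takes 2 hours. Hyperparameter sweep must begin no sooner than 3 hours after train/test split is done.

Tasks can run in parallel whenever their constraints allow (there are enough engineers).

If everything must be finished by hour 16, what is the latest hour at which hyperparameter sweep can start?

7

Nothing follows deployment; the deadline of hour 16 is its only limit. It must start by 16 − 4 = hour 12.
Model training feeds into deployment (must start by hour 12); so model training must finish by hour 12 and therefore start by hour 9.
Hyperparameter sweep has several dependents: model training (must start by hour 9); deployment (must start by hour 12). The earliest of those limits is hour 9, so hyperparameter sweep must start by 9 − 2 = hour 7.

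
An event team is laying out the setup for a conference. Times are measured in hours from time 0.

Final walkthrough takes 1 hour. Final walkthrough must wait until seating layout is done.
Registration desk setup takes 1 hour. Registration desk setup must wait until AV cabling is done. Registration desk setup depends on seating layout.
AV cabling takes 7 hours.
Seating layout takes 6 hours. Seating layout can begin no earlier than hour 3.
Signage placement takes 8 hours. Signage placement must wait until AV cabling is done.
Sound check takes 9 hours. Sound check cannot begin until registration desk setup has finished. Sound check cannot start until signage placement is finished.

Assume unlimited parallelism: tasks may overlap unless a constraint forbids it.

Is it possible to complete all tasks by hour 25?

Yes

Seating layout waits on its own release at hour 3, so it starts at hour 3 and finishes at 3 + 6 = hour 9.
After seating layout (finishes hour 9), final walkthrough can start at hour 9 and finishes at hour 10.
AV cabling has no prerequisites, so it starts at hour 0 and finishes at hour 7.
After AV cabling (finishes hour 7), signage placement can start at hour 7 and finishes at hour 15.
Registration desk setup needs all of AV cabling (finishes hour 7); seating layout (finishes hour 9). That puts its earliest start at hour 9; it finishes at 9 + 1 = hour 10.
Sound check cannot start until registration desk setup (finishes hour 10); signage placement (finishes hour 15). The controlling bound is hour 15, so sound check finishes at 15 + 9 = hour 24.
Every task is finished by hour 24, which is no later than the deadline of 25, so the schedule is feasible.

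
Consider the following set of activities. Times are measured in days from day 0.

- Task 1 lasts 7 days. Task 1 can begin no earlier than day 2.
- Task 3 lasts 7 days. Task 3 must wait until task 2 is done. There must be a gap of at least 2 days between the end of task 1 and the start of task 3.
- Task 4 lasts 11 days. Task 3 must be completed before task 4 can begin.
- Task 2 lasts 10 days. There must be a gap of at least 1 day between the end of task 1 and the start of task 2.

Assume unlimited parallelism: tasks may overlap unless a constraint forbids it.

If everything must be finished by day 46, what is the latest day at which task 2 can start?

Task 4 has no dependents, so it just needs to finish by day 46. Starting by 46 − 11 = day 35 achieves that.
Since task 4 (must start by day 35) depends on it, task 3 must finish by day 35. Backing off its 7-day duration gives a latest start of day 28.
Since task 3 (must start by day 28) depends on it, task 2 must finish by day 28. Backing off its 10-day duration gives a latest start of day 18.

18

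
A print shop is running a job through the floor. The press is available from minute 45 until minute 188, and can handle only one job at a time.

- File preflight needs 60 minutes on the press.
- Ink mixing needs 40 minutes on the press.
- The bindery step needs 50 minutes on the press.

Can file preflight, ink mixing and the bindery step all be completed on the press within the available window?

No

The press window is 188 − 45 = 143 minutes.
Running back to back, the jobs need 60 + 40 + 50 = 150 minutes on the press.
Since 150 > 143, they cannot all fit.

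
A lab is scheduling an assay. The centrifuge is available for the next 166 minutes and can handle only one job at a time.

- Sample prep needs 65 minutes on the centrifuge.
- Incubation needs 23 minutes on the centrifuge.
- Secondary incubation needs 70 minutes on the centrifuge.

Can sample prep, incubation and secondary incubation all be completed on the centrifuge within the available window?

Yes

Running back to back, the jobs need 65 + 23 + 70 = 158 minutes on the centrifuge.
Since 158 ≤ 166, they fit within the window.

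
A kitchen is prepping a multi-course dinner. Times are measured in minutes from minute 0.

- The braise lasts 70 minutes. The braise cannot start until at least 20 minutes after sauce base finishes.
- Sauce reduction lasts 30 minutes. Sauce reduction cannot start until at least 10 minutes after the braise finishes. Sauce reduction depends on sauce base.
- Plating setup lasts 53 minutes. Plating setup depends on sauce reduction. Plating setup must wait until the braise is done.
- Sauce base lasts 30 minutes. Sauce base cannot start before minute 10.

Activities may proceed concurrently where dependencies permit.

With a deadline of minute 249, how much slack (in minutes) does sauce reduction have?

After its own release at minute 10, sauce base can start at minute 10 and finishes at minute 40.
The braise waits on sauce base (finishes minute 40, plus 20-minute gap → minute 60), so it starts at minute 60 and finishes at 60 + 70 = minute 130.
For sauce reduction: the braise (finishes minute 130, plus 10-minute gap → minute 140); sauce base (finishes minute 40). Taking the maximum gives a start of minute 140, and it finishes at 140 + 30 = minute 170.

Working backward from the deadline:
Nothing follows plating setup; the deadline of minute 249 is its only limit. It must start by 249 − 53 = minute 196.
Sauce reduction has to be done before plating setup (must start by minute 196). That means finishing by minute 196, i.e. starting by 196 − 30 = minute 166.
So sauce reduction can start as early as minute 140 and as late as minute 166, giving 166 − 140 = 26 minutes of slack.

26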